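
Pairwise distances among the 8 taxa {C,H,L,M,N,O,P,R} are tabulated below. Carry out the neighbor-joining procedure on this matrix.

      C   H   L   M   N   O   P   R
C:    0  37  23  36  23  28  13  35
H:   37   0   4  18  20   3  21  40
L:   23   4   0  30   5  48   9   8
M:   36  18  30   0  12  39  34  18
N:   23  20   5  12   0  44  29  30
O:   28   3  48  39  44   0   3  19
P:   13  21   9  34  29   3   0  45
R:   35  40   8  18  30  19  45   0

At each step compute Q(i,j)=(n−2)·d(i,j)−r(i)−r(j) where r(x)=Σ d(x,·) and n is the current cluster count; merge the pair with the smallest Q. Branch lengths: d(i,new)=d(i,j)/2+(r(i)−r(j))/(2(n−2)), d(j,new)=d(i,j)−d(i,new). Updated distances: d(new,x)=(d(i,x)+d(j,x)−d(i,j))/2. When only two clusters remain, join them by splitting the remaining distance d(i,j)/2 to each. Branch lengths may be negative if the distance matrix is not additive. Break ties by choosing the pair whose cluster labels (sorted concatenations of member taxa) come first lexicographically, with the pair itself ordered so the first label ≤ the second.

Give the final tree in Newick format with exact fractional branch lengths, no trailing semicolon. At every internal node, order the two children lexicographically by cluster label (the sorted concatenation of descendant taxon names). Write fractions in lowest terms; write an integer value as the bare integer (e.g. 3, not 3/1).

iteration 1: select O,P (d=3, Q=-320); attach at lengths (4, -1); label the merged cluster OP
  updated: d(C,OP)=19, d(H,OP)=21/2, d(L,OP)=27, d(M,OP)=35, d(N,OP)=35, d(OP,R)=61/2
iteration 2: select C,OP (d=19, Q=-235); attach at lengths (111/10, 79/10); label the merged cluster COP
  updated: d(COP,H)=57/4, d(COP,L)=31/2, d(COP,M)=26, d(COP,N)=39/2, d(COP,R)=93/4
iteration 3: select M,R (d=18, Q=-605/4); attach at lengths (227/32, 349/32); label the merged cluster MR
  updated: d(COP,MR)=125/8, d(H,MR)=20, d(L,MR)=10, d(MR,N)=12
iteration 4: select H,L (d=4, Q=-323/4); attach at lengths (143/24, -47/24); label the merged cluster HL
  updated: d(COP,HL)=103/8, d(HL,MR)=13, d(HL,N)=21/2
iteration 5: select COP,HL (d=103/8, Q=-469/8); attach at lengths (299/32, 113/32); label the merged cluster CHLOP
  updated: d(CHLOP,MR)=63/8, d(CHLOP,N)=137/16
iteration 6: select CHLOP,MR (d=63/8, Q=-455/16); attach at lengths (71/32, 181/32); label the merged cluster CHLMOPR
  updated: d(CHLMOPR,N)=203/32
iteration 7: select CHLMOPR,N (d=203/32); attach at lengths (203/64, 203/64); label the merged cluster CHLMNOPR
final tree: ((((C:111/10,(O:4,P:-1):79/10):299/32,(H:143/24,L:-47/24):113/32):71/32,(M:227/32,R:349/32):181/32):203/64,N:203/64)
total length: 2275/32

((((C:111/10,(O:4,P:-1):79/10):299/32,(H:143/24,L:-47/24):113/32):71/32,(M:227/32,R:349/32):181/32):203/64,N:203/64)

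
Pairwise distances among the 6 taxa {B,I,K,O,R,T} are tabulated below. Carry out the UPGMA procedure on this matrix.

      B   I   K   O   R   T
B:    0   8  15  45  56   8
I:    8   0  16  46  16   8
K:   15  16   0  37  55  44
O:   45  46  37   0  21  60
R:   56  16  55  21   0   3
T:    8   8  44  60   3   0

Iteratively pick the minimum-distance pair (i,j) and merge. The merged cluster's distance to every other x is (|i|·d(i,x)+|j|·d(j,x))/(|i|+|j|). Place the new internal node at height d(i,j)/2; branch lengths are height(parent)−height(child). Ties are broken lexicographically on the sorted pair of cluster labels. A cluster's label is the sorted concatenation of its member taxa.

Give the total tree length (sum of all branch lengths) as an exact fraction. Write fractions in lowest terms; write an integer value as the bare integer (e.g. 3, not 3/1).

2119/30

step 1: merge (R,T) at d=3; branch lengths R→3/2, T→3/2; new cluster RT
  updated: d(B,RT)=32, d(I,RT)=12, d(K,RT)=99/2, d(O,RT)=81/2
step 2: merge (B,I) at d=8; branch lengths B→4, I→4; new cluster BI
  updated: d(BI,K)=31/2, d(BI,O)=91/2, d(BI,RT)=22
step 3: merge (BI,K) at d=31/2; branch lengths BI→15/4, K→31/4; new cluster BIK
  updated: d(BIK,O)=128/3, d(BIK,RT)=187/6
step 4: merge (BIK,RT) at d=187/6; branch lengths BIK→47/6, RT→169/12; new cluster BIKRT
  updated: d(BIKRT,O)=209/5
step 5: merge (BIKRT,O) at d=209/5; branch lengths BIKRT→319/60, O→209/10; new cluster BIKORT
final tree: ((((B:4,I:4):15/4,K:31/4):47/6,(R:3/2,T:3/2):169/12):319/60,O:209/10)
total length: 2119/30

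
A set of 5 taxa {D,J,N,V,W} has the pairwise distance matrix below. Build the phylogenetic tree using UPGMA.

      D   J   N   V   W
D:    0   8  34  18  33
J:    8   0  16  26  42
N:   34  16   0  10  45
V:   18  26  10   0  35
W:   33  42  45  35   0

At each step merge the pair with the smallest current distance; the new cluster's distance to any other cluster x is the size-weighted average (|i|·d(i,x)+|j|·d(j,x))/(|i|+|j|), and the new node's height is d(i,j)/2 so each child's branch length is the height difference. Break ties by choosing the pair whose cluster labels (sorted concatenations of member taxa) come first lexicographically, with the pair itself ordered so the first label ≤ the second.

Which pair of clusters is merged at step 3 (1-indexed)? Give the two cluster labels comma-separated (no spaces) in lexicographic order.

DJ,NV

iteration 1: select D,J (d=8); attach at lengths (4, 4); label the merged cluster DJ
  updated: d(DJ,N)=25, d(DJ,V)=22, d(DJ,W)=75/2
iteration 2: select N,V (d=10); attach at lengths (5, 5); label the merged cluster NV
  updated: d(DJ,NV)=47/2, d(NV,W)=40
iteration 3: select DJ,NV (d=47/2); attach at lengths (31/4, 27/4); label the merged cluster DJNV
  updated: d(DJNV,W)=155/4
iteration 4: select DJNV,W (d=155/4); attach at lengths (61/8, 155/8); label the merged cluster DJNVW
final tree: (((D:4,J:4):31/4,(N:5,V:5):27/4):61/8,W:155/8)
total length: 119/2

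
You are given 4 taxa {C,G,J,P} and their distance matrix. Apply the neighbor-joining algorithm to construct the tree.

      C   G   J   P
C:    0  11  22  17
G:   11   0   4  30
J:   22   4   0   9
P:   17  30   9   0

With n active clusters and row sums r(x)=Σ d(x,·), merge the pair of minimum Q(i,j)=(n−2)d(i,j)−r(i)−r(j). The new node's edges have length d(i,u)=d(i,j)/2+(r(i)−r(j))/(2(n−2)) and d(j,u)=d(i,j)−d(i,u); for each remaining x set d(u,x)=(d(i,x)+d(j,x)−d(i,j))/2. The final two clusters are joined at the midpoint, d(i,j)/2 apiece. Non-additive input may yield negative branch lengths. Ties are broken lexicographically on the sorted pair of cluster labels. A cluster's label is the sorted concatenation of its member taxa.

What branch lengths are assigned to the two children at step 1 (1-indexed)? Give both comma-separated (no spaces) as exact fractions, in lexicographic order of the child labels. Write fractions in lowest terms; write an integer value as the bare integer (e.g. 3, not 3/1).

1. join C+G (d=11, Q=-73) ⇒ CG; edges |C|=27/4, |G|=17/4
  updated: d(CG,J)=15/2, d(CG,P)=18
2. join CG+J (d=15/2, Q=-69/2) ⇒ CGJ; edges |CG|=33/4, |J|=-3/4
  updated: d(CGJ,P)=39/4
3. join CGJ+P (d=39/4) ⇒ CGJP; edges |CGJ|=39/8, |P|=39/8
final tree: (((C:27/4,G:17/4):33/4,J:-3/4):39/8,P:39/8)
total length: 113/4

27/4,17/4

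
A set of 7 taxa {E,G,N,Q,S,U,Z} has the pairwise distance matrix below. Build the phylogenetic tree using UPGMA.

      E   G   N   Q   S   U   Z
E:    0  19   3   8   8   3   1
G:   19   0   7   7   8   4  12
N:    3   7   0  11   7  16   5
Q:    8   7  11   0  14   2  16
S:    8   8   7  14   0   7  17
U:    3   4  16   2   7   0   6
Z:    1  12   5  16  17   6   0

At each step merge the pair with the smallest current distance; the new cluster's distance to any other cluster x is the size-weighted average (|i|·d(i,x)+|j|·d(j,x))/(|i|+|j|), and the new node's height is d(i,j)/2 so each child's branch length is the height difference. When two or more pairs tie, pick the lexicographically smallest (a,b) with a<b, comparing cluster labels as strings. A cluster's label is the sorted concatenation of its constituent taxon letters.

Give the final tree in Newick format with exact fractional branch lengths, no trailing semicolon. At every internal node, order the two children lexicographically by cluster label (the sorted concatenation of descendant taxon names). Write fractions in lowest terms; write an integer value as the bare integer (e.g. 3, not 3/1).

step 1: merge (E,Z) at d=1; branch lengths E→1/2, Z→1/2; new cluster EZ
  updated: d(EZ,G)=31/2, d(EZ,N)=4, d(EZ,Q)=12, d(EZ,S)=25/2, d(EZ,U)=9/2
step 2: merge (Q,U) at d=2; branch lengths Q→1, U→1; new cluster QU
  updated: d(EZ,QU)=33/4, d(G,QU)=11/2, d(N,QU)=27/2, d(QU,S)=21/2
step 3: merge (EZ,N) at d=4; branch lengths EZ→3/2, N→2; new cluster ENZ
  updated: d(ENZ,G)=38/3, d(ENZ,QU)=10, d(ENZ,S)=32/3
step 4: merge (G,QU) at d=11/2; branch lengths G→11/4, QU→7/4; new cluster GQU
  updated: d(ENZ,GQU)=98/9, d(GQU,S)=29/3
step 5: merge (GQU,S) at d=29/3; branch lengths GQU→25/12, S→29/6; new cluster GQSU
  updated: d(ENZ,GQSU)=65/6
step 6: merge (ENZ,GQSU) at d=65/6; branch lengths ENZ→41/12, GQSU→7/12; new cluster EGNQSUZ
final tree: (((E:1/2,Z:1/2):3/2,N:2):41/12,((G:11/4,(Q:1,U:1):7/4):25/12,S:29/6):7/12)
total length: 263/12

(((E:1/2,Z:1/2):3/2,N:2):41/12,((G:11/4,(Q:1,U:1):7/4):25/12,S:29/6):7/12)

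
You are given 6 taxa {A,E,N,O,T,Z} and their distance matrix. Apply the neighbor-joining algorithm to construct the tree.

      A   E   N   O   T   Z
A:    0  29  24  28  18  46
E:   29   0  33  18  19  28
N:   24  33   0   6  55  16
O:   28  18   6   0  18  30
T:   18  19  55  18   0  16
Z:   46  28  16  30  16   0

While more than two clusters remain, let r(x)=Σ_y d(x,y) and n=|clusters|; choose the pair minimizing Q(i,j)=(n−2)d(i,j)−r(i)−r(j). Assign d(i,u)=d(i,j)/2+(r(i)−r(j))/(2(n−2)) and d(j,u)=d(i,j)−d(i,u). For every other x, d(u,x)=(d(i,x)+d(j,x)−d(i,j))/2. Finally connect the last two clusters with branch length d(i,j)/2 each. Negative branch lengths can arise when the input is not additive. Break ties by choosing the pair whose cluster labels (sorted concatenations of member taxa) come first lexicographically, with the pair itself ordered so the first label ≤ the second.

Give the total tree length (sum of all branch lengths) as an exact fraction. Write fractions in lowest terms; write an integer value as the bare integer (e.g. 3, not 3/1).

1031/16

iteration 1: select N,O (d=6, Q=-210); attach at lengths (29/4, -5/4); label the merged cluster NO
  updated: d(A,NO)=23, d(E,NO)=45/2, d(NO,T)=67/2, d(NO,Z)=20
iteration 2: select NO,Z (d=20, Q=-149); attach at lengths (49/6, 71/6); label the merged cluster NOZ
  updated: d(A,NOZ)=49/2, d(E,NOZ)=61/4, d(NOZ,T)=59/4
iteration 3: select A,T (d=18, Q=-349/4); attach at lengths (223/16, 65/16); label the merged cluster AT
  updated: d(AT,E)=15, d(AT,NOZ)=85/8
iteration 4: select AT,E (d=15, Q=-327/8); attach at lengths (83/16, 157/16); label the merged cluster AET
  updated: d(AET,NOZ)=87/16
iteration 5: select AET,NOZ (d=87/16); attach at lengths (87/32, 87/32); label the merged cluster AENOTZ
final tree: (((A:223/16,T:65/16):83/16,E:157/16):87/32,((N:29/4,O:-5/4):49/6,Z:71/6):87/32)
total length: 1031/16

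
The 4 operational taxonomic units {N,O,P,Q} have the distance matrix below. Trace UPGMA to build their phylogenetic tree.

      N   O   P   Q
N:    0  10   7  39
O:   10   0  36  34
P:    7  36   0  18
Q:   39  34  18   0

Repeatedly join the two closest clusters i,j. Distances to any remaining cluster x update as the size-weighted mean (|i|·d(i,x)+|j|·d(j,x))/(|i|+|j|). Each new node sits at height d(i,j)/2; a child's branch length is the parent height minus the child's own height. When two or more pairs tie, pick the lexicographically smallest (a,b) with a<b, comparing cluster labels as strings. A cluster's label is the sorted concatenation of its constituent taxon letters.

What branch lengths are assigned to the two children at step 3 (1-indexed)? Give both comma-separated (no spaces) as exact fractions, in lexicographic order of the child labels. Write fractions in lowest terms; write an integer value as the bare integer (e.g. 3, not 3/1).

11/3,91/6

iteration 1: select N,P (d=7); attach at lengths (7/2, 7/2); label the merged cluster NP
  updated: d(NP,O)=23, d(NP,Q)=57/2
iteration 2: select NP,O (d=23); attach at lengths (8, 23/2); label the merged cluster NOP
  updated: d(NOP,Q)=91/3
iteration 3: select NOP,Q (d=91/3); attach at lengths (11/3, 91/6); label the merged cluster NOPQ
final tree: (((N:7/2,P:7/2):8,O:23/2):11/3,Q:91/6)
total length: 136/3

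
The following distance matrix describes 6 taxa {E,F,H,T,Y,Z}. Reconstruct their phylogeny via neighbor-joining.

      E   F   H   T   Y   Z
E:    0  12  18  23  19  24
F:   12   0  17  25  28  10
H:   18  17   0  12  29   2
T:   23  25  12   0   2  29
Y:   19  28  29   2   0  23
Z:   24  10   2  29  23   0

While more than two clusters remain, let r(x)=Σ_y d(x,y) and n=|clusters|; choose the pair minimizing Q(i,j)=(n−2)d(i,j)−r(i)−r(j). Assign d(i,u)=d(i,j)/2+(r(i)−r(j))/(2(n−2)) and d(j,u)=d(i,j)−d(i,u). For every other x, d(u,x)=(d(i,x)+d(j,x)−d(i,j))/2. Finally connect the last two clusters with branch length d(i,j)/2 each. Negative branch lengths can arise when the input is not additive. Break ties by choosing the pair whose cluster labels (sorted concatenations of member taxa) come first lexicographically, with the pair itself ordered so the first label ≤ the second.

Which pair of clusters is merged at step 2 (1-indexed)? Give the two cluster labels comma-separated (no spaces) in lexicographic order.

H,Z

step 1: merge (T,Y) at d=2, Q=-184; branch lengths T→-1/4, Y→9/4; new cluster TY
  updated: d(E,TY)=20, d(F,TY)=51/2, d(H,TY)=39/2, d(TY,Z)=25
step 2: merge (H,Z) at d=2, Q=-223/2; branch lengths H→1/4, Z→7/4; new cluster HZ
  updated: d(E,HZ)=20, d(F,HZ)=25/2, d(HZ,TY)=85/4
step 3: merge (E,TY) at d=20, Q=-315/4; branch lengths E→101/16, TY→219/16; new cluster ETY
  updated: d(ETY,F)=35/4, d(ETY,HZ)=85/8
step 4: merge (ETY,F) at d=35/4, Q=-255/8; branch lengths ETY→55/16, F→85/16; new cluster EFTY
  updated: d(EFTY,HZ)=115/16
step 5: merge (EFTY,HZ) at d=115/16; branch lengths EFTY→115/32, HZ→115/32; new cluster EFHTYZ
final tree: (((E:101/16,(T:-1/4,Y:9/4):219/16):55/16,F:85/16):115/32,(H:1/4,Z:7/4):115/32)
total length: 639/16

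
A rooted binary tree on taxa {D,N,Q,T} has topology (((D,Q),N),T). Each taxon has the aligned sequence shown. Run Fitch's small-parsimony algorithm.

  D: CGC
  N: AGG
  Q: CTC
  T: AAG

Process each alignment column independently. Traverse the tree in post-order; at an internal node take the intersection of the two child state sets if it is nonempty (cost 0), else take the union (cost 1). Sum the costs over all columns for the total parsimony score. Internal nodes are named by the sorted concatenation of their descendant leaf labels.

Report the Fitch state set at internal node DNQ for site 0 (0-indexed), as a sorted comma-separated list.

A,C

site 0, node DQ: D={C} ∩ Q={C} → {C} (+0)
site 0, node DNQ: DQ={C} ∪ N={A} → {A,C} (+1)
site 0, node DNQT: DNQ={A,C} ∩ T={A} → {A} (+0)
site 1, node DQ: D={G} ∪ Q={T} → {G,T} (+1)
site 1, node DNQ: DQ={G,T} ∩ N={G} → {G} (+0)
site 1, node DNQT: DNQ={G} ∪ T={A} → {A,G} (+1)
site 2, node DQ: D={C} ∩ Q={C} → {C} (+0)
site 2, node DNQ: DQ={C} ∪ N={G} → {C,G} (+1)
site 2, node DNQT: DNQ={C,G} ∩ T={G} → {G} (+0)
per-site changes: [1, 2, 1]; total = 4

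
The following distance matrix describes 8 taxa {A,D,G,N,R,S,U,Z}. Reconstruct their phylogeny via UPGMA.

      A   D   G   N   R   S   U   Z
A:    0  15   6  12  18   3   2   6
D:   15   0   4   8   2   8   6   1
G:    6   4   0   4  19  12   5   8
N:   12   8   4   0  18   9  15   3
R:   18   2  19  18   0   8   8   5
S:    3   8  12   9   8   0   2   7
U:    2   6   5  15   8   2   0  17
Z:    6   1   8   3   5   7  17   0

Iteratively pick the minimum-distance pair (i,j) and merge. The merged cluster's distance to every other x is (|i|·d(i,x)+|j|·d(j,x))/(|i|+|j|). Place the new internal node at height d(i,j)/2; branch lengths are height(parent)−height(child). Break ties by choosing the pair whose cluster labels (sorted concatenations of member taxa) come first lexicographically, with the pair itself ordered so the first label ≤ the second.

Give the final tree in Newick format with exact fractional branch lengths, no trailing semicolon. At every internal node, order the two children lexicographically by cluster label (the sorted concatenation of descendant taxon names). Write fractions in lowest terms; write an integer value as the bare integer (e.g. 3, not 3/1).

((((A:1,U:1):1/4,S:5/4):11/3,(G:2,N:2):35/12):11/60,((D:1/2,Z:1/2):5/4,R:7/4):67/20)

1. join D+Z (d=1) ⇒ DZ; edges |D|=1/2, |Z|=1/2
  updated: d(A,DZ)=21/2, d(DZ,G)=6, d(DZ,N)=11/2, d(DZ,R)=7/2, d(DZ,S)=15/2, d(DZ,U)=23/2
2. join A+U (d=2) ⇒ AU; edges |A|=1, |U|=1
  updated: d(AU,DZ)=11, d(AU,G)=11/2, d(AU,N)=27/2, d(AU,R)=13, d(AU,S)=5/2
3. join AU+S (d=5/2) ⇒ ASU; edges |AU|=1/4, |S|=5/4
  updated: d(ASU,DZ)=59/6, d(ASU,G)=23/3, d(ASU,N)=12, d(ASU,R)=34/3
4. join DZ+R (d=7/2) ⇒ DRZ; edges |DZ|=5/4, |R|=7/4
  updated: d(ASU,DRZ)=31/3, d(DRZ,G)=31/3, d(DRZ,N)=29/3
5. join G+N (d=4) ⇒ GN; edges |G|=2, |N|=2
  updated: d(ASU,GN)=59/6, d(DRZ,GN)=10
6. join ASU+GN (d=59/6) ⇒ AGNSU; edges |ASU|=11/3, |GN|=35/12
  updated: d(AGNSU,DRZ)=51/5
7. join AGNSU+DRZ (d=51/5) ⇒ ADGNRSUZ; edges |AGNSU|=11/60, |DRZ|=67/20
final tree: ((((A:1,U:1):1/4,S:5/4):11/3,(G:2,N:2):35/12):11/60,((D:1/2,Z:1/2):5/4,R:7/4):67/20)
total length: 1297/60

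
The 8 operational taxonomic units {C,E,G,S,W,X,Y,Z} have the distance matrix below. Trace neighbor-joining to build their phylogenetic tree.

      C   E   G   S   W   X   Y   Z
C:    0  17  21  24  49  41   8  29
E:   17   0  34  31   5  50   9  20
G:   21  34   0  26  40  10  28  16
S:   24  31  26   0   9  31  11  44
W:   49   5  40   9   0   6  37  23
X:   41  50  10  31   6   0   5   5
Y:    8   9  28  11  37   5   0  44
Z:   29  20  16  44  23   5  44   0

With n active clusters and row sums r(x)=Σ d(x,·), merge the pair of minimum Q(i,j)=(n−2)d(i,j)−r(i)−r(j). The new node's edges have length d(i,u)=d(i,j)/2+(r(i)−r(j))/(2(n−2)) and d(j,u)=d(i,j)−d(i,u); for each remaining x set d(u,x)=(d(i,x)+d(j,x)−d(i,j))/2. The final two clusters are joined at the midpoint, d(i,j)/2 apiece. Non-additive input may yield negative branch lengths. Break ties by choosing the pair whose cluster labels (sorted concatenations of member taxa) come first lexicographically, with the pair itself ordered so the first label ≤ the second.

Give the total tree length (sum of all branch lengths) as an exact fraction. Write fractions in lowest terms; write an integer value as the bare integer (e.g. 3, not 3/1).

2115/32

1. join E+W (d=5, Q=-305) ⇒ EW; edges |E|=9/4, |W|=11/4
  updated: d(C,EW)=61/2, d(EW,G)=69/2, d(EW,S)=35/2, d(EW,X)=51/2, d(EW,Y)=41/2, d(EW,Z)=19
2. join X+Z (d=5, Q=-499/2) ⇒ XZ; edges |X|=-29/20, |Z|=129/20
  updated: d(C,XZ)=65/2, d(EW,XZ)=79/4, d(G,XZ)=21/2, d(S,XZ)=35, d(XZ,Y)=22
3. join G+XZ (d=21/2, Q=-791/4) ⇒ GXZ; edges |G|=169/32, |XZ|=167/32
  updated: d(C,GXZ)=43/2, d(EW,GXZ)=175/8, d(GXZ,S)=101/4, d(GXZ,Y)=79/4
4. join C+Y (d=8, Q=-477/4) ⇒ CY; edges |C|=65/8, |Y|=-1/8
  updated: d(CY,EW)=43/2, d(CY,GXZ)=133/8, d(CY,S)=27/2
5. join CY+GXZ (d=133/8, Q=-657/8) ⇒ CGXYZ; edges |CY|=169/32, |GXZ|=363/32
  updated: d(CGXYZ,EW)=107/8, d(CGXYZ,S)=177/16
6. join CGXYZ+EW (d=107/8, Q=-671/16) ⇒ CEGWXYZ; edges |CGXYZ|=111/32, |EW|=317/32
  updated: d(CEGWXYZ,S)=243/32
7. join CEGWXYZ+S (d=243/32) ⇒ CEGSWXYZ; edges |CEGWXYZ|=243/64, |S|=243/64
final tree: ((((C:65/8,Y:-1/8):169/32,(G:169/32,(X:-29/20,Z:129/20):167/32):363/32):111/32,(E:9/4,W:11/4):317/32):243/64,S:243/64)
total length: 2115/32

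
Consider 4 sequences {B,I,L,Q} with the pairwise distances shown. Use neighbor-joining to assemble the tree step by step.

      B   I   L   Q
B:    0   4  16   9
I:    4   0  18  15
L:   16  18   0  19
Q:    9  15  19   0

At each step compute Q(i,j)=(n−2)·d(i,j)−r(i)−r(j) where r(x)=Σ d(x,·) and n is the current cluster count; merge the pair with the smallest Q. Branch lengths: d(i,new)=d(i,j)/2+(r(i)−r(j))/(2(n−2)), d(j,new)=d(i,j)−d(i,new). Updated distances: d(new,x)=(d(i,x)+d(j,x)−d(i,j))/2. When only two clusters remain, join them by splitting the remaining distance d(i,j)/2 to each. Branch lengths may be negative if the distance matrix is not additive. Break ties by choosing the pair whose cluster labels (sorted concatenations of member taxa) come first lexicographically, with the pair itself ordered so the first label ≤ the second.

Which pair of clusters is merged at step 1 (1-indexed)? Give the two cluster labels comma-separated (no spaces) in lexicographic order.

step 1: merge (B,I) at d=4, Q=-58; branch lengths B→0, I→4; new cluster BI
  updated: d(BI,L)=15, d(BI,Q)=10
step 2: merge (BI,L) at d=15, Q=-44; branch lengths BI→3, L→12; new cluster BIL
  updated: d(BIL,Q)=7
step 3: merge (BIL,Q) at d=7; branch lengths BIL→7/2, Q→7/2; new cluster BILQ
final tree: (((B:0,I:4):3,L:12):7/2,Q:7/2)
total length: 26

B,I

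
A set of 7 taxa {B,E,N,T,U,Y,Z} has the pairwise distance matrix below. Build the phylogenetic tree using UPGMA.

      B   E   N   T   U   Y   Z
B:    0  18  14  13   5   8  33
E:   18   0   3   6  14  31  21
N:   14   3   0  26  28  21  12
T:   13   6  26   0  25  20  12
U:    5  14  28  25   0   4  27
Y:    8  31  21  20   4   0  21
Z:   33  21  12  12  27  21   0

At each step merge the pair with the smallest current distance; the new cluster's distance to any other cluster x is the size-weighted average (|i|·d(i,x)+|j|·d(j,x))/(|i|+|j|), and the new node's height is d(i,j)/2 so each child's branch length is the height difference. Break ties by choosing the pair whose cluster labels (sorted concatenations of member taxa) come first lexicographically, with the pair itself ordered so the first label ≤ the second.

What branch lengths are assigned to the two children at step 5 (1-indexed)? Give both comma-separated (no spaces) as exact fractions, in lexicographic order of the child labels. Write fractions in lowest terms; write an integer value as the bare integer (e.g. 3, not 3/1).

53/8,17/8

1. join E+N (d=3) ⇒ EN; edges |E|=3/2, |N|=3/2
  updated: d(B,EN)=16, d(EN,T)=16, d(EN,U)=21, d(EN,Y)=26, d(EN,Z)=33/2
2. join U+Y (d=4) ⇒ UY; edges |U|=2, |Y|=2
  updated: d(B,UY)=13/2, d(EN,UY)=47/2, d(T,UY)=45/2, d(UY,Z)=24
3. join B+UY (d=13/2) ⇒ BUY; edges |B|=13/4, |UY|=5/4
  updated: d(BUY,EN)=21, d(BUY,T)=58/3, d(BUY,Z)=27
4. join T+Z (d=12) ⇒ TZ; edges |T|=6, |Z|=6
  updated: d(BUY,TZ)=139/6, d(EN,TZ)=65/4
5. join EN+TZ (d=65/4) ⇒ ENTZ; edges |EN|=53/8, |TZ|=17/8
  updated: d(BUY,ENTZ)=265/12
6. join BUY+ENTZ (d=265/12) ⇒ BENTUYZ; edges |BUY|=187/24, |ENTZ|=35/12
final tree: ((B:13/4,(U:2,Y:2):5/4):187/24,((E:3/2,N:3/2):53/8,(T:6,Z:6):17/8):35/12)
total length: 1031/24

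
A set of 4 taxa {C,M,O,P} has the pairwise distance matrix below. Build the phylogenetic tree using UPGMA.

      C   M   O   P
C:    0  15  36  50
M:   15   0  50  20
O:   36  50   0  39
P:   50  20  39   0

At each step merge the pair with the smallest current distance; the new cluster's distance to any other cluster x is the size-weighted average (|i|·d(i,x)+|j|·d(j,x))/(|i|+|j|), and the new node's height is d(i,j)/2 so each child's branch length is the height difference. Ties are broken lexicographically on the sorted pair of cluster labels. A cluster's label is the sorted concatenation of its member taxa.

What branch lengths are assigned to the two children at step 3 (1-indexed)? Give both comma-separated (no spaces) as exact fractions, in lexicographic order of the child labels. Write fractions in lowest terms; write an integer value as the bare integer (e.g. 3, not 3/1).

10/3,125/6

iteration 1: select C,M (d=15); attach at lengths (15/2, 15/2); label the merged cluster CM
  updated: d(CM,O)=43, d(CM,P)=35
iteration 2: select CM,P (d=35); attach at lengths (10, 35/2); label the merged cluster CMP
  updated: d(CMP,O)=125/3
iteration 3: select CMP,O (d=125/3); attach at lengths (10/3, 125/6); label the merged cluster CMOP
final tree: (((C:15/2,M:15/2):10,P:35/2):10/3,O:125/6)
total length: 200/3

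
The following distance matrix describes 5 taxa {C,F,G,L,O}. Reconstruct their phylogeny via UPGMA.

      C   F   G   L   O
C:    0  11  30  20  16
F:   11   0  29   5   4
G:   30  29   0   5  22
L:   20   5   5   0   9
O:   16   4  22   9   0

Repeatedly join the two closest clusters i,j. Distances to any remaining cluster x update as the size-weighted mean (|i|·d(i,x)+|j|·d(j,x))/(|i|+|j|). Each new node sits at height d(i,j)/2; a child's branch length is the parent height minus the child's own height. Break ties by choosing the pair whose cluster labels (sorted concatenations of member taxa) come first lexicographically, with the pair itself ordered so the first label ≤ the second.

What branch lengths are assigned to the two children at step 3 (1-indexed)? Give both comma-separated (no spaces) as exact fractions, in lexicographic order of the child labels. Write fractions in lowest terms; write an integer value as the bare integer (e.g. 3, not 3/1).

27/4,19/4

step 1: merge (F,O) at d=4; branch lengths F→2, O→2; new cluster FO
  updated: d(C,FO)=27/2, d(FO,G)=51/2, d(FO,L)=7
step 2: merge (G,L) at d=5; branch lengths G→5/2, L→5/2; new cluster GL
  updated: d(C,GL)=25, d(FO,GL)=65/4
step 3: merge (C,FO) at d=27/2; branch lengths C→27/4, FO→19/4; new cluster CFO
  updated: d(CFO,GL)=115/6
step 4: merge (CFO,GL) at d=115/6; branch lengths CFO→17/6, GL→85/12; new cluster CFGLO
final tree: ((C:27/4,(F:2,O:2):19/4):17/6,(G:5/2,L:5/2):85/12)
total length: 365/12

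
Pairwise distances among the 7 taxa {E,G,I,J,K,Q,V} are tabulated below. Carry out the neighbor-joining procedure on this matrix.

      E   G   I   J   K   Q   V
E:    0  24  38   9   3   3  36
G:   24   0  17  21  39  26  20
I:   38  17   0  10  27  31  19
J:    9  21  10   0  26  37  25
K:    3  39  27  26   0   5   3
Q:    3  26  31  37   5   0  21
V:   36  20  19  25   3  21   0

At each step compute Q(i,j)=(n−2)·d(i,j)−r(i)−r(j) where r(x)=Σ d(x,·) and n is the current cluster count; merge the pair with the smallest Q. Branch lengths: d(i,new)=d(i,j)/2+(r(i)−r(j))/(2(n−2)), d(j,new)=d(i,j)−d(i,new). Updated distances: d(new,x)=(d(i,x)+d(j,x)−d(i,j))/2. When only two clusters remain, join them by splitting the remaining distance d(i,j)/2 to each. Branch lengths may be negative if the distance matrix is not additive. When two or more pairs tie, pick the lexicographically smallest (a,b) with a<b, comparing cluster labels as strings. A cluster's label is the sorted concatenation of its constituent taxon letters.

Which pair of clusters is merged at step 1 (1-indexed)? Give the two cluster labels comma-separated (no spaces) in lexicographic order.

E,Q

1. join E+Q (d=3, Q=-221) ⇒ EQ; edges |E|=1/2, |Q|=5/2
  updated: d(EQ,G)=47/2, d(EQ,I)=33, d(EQ,J)=43/2, d(EQ,K)=5/2, d(EQ,V)=27
2. join EQ+K (d=5/2, Q=-195) ⇒ EKQ; edges |EQ|=5/2, |K|=0
  updated: d(EKQ,G)=30, d(EKQ,I)=115/4, d(EKQ,J)=45/2, d(EKQ,V)=55/4
3. join EKQ+V (d=55/4, Q=-263/2) ⇒ EKQV; edges |EKQ|=39/4, |V|=4
  updated: d(EKQV,G)=145/8, d(EKQV,I)=17, d(EKQV,J)=135/8
4. join EKQV+G (d=145/8, Q=-575/8) ⇒ EGKQV; edges |EKQV|=257/32, |G|=323/32
  updated: d(EGKQV,I)=127/16, d(EGKQV,J)=79/8
5. join EGKQV+I (d=127/16, Q=-445/16) ⇒ EGIKQV; edges |EGKQV|=125/32, |I|=129/32
  updated: d(EGIKQV,J)=191/32
6. join EGIKQV+J (d=191/32) ⇒ EGIJKQV; edges |EGIKQV|=191/64, |J|=191/64
final tree: ((((((E:1/2,Q:5/2):5/2,K:0):39/4,V:4):257/32,G:323/32):125/32,I:129/32):191/64,J:191/64)
total length: 1641/32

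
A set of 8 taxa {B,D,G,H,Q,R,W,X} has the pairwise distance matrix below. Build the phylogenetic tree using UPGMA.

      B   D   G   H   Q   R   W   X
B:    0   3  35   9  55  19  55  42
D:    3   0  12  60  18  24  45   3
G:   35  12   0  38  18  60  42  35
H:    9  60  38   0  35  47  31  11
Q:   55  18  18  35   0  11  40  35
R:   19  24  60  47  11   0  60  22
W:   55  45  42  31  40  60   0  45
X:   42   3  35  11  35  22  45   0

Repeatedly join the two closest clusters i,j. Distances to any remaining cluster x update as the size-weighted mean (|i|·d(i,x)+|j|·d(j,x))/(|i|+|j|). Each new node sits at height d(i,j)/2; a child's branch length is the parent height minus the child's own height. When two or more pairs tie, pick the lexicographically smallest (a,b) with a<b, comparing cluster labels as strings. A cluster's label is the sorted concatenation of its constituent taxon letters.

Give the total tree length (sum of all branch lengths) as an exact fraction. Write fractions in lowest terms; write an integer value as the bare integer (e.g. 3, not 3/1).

1. join B+D (d=3) ⇒ BD; edges |B|=3/2, |D|=3/2
  updated: d(BD,G)=47/2, d(BD,H)=69/2, d(BD,Q)=73/2, d(BD,R)=43/2, d(BD,W)=50, d(BD,X)=45/2
2. join H+X (d=11) ⇒ HX; edges |H|=11/2, |X|=11/2
  updated: d(BD,HX)=57/2, d(G,HX)=73/2, d(HX,Q)=35, d(HX,R)=69/2, d(HX,W)=38
3. join Q+R (d=11) ⇒ QR; edges |Q|=11/2, |R|=11/2
  updated: d(BD,QR)=29, d(G,QR)=39, d(HX,QR)=139/4, d(QR,W)=50
4. join BD+G (d=47/2) ⇒ BDG; edges |BD|=41/4, |G|=47/4
  updated: d(BDG,HX)=187/6, d(BDG,QR)=97/3, d(BDG,W)=142/3
5. join BDG+HX (d=187/6) ⇒ BDGHX; edges |BDG|=23/6, |HX|=121/12
  updated: d(BDGHX,QR)=333/10, d(BDGHX,W)=218/5
6. join BDGHX+QR (d=333/10) ⇒ BDGHQRX; edges |BDGHX|=16/15, |QR|=223/20
  updated: d(BDGHQRX,W)=318/7
7. join BDGHQRX+W (d=318/7) ⇒ BDGHQRWX; edges |BDGHQRX|=849/140, |W|=159/7
final tree: (((((B:3/2,D:3/2):41/4,G:47/4):23/6,(H:11/2,X:11/2):121/12):16/15,(Q:11/2,R:11/2):223/20):849/140,W:159/7)
total length: 42803/420

42803/420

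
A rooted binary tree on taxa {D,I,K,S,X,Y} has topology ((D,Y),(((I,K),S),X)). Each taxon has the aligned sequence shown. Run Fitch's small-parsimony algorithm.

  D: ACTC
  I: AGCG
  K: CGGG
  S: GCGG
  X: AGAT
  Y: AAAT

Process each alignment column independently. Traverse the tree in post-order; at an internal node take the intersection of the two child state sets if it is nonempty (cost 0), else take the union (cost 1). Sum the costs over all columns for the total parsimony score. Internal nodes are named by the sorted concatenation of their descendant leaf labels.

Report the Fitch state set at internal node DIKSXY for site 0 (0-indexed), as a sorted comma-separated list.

A

site 0, node DY: D={A} ∩ Y={A} → {A} (+0)
site 0, node IK: I={A} ∪ K={C} → {A,C} (+1)
site 0, node IKS: IK={A,C} ∪ S={G} → {A,C,G} (+1)
site 0, node IKSX: IKS={A,C,G} ∩ X={A} → {A} (+0)
site 0, node DIKSXY: DY={A} ∩ IKSX={A} → {A} (+0)
site 1, node DY: D={C} ∪ Y={A} → {A,C} (+1)
site 1, node IK: I={G} ∩ K={G} → {G} (+0)
site 1, node IKS: IK={G} ∪ S={C} → {C,G} (+1)
site 1, node IKSX: IKS={C,G} ∩ X={G} → {G} (+0)
site 1, node DIKSXY: DY={A,C} ∪ IKSX={G} → {A,C,G} (+1)
site 2, node DY: D={T} ∪ Y={A} → {A,T} (+1)
site 2, node IK: I={C} ∪ K={G} → {C,G} (+1)
site 2, node IKS: IK={C,G} ∩ S={G} → {G} (+0)
site 2, node IKSX: IKS={G} ∪ X={A} → {A,G} (+1)
site 2, node DIKSXY: DY={A,T} ∩ IKSX={A,G} → {A} (+0)
site 3, node DY: D={C} ∪ Y={T} → {C,T} (+1)
site 3, node IK: I={G} ∩ K={G} → {G} (+0)
site 3, node IKS: IK={G} ∩ S={G} → {G} (+0)
site 3, node IKSX: IKS={G} ∪ X={T} → {G,T} (+1)
site 3, node DIKSXY: DY={C,T} ∩ IKSX={G,T} → {T} (+0)
per-site changes: [2, 3, 3, 2]; total = 10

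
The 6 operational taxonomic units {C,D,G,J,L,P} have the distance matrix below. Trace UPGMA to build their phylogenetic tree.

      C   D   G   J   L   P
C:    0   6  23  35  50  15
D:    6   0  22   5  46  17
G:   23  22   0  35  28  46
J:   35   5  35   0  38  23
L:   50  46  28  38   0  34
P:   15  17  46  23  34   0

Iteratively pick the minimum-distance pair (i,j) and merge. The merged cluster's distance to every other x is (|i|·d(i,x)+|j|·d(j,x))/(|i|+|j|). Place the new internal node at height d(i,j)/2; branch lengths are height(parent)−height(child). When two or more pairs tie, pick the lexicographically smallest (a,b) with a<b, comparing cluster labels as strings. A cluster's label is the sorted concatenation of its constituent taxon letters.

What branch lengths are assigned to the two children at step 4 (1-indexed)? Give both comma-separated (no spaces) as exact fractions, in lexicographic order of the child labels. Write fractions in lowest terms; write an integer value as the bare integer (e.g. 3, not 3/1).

14,14

1. join D+J (d=5) ⇒ DJ; edges |D|=5/2, |J|=5/2
  updated: d(C,DJ)=41/2, d(DJ,G)=57/2, d(DJ,L)=42, d(DJ,P)=20
2. join C+P (d=15) ⇒ CP; edges |C|=15/2, |P|=15/2
  updated: d(CP,DJ)=81/4, d(CP,G)=69/2, d(CP,L)=42
3. join CP+DJ (d=81/4) ⇒ CDJP; edges |CP|=21/8, |DJ|=61/8
  updated: d(CDJP,G)=63/2, d(CDJP,L)=42
4. join G+L (d=28) ⇒ GL; edges |G|=14, |L|=14
  updated: d(CDJP,GL)=147/4
5. join CDJP+GL (d=147/4) ⇒ CDGJLP; edges |CDJP|=33/4, |GL|=35/8
final tree: (((C:15/2,P:15/2):21/8,(D:5/2,J:5/2):61/8):33/4,(G:14,L:14):35/8)
total length: 567/8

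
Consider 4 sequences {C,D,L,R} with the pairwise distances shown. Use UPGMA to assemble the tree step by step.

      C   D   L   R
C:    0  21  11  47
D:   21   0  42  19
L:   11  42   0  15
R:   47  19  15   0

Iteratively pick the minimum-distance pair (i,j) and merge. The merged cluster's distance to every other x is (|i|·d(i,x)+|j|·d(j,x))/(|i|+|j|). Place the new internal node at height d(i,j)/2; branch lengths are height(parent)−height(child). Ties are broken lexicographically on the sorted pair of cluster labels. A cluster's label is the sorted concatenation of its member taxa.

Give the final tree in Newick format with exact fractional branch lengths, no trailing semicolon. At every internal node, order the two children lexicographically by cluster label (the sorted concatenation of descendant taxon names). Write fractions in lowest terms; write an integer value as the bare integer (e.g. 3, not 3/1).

((C:11/2,L:11/2):81/8,(D:19/2,R:19/2):49/8)

1. join C+L (d=11) ⇒ CL; edges |C|=11/2, |L|=11/2
  updated: d(CL,D)=63/2, d(CL,R)=31
2. join D+R (d=19) ⇒ DR; edges |D|=19/2, |R|=19/2
  updated: d(CL,DR)=125/4
3. join CL+DR (d=125/4) ⇒ CDLR; edges |CL|=81/8, |DR|=49/8
final tree: ((C:11/2,L:11/2):81/8,(D:19/2,R:19/2):49/8)
total length: 185/4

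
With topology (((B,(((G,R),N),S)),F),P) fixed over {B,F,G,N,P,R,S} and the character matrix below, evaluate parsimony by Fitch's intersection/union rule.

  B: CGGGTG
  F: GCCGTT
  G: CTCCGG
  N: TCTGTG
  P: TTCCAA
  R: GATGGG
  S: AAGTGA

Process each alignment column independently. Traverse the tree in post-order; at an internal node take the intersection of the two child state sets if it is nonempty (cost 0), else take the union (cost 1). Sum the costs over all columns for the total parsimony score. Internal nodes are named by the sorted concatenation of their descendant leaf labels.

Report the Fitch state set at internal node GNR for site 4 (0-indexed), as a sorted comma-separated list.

site 0, node GR: G={C} ∪ R={G} → {C,G} (+1)
site 0, node GNR: GR={C,G} ∪ N={T} → {C,G,T} (+1)
site 0, node GNRS: GNR={C,G,T} ∪ S={A} → {A,C,G,T} (+1)
site 0, node BGNRS: B={C} ∩ GNRS={A,C,G,T} → {C} (+0)
site 0, node BFGNRS: BGNRS={C} ∪ F={G} → {C,G} (+1)
site 0, node BFGNPRS: BFGNRS={C,G} ∪ P={T} → {C,G,T} (+1)
site 1, node GR: G={T} ∪ R={A} → {A,T} (+1)
site 1, node GNR: GR={A,T} ∪ N={C} → {A,C,T} (+1)
site 1, node GNRS: GNR={A,C,T} ∩ S={A} → {A} (+0)
site 1, node BGNRS: B={G} ∪ GNRS={A} → {A,G} (+1)
site 1, node BFGNRS: BGNRS={A,G} ∪ F={C} → {A,C,G} (+1)
site 1, node BFGNPRS: BFGNRS={A,C,G} ∪ P={T} → {A,C,G,T} (+1)
site 2, node GR: G={C} ∪ R={T} → {C,T} (+1)
site 2, node GNR: GR={C,T} ∩ N={T} → {T} (+0)
site 2, node GNRS: GNR={T} ∪ S={G} → {G,T} (+1)
site 2, node BGNRS: B={G} ∩ GNRS={G,T} → {G} (+0)
site 2, node BFGNRS: BGNRS={G} ∪ F={C} → {C,G} (+1)
site 2, node BFGNPRS: BFGNRS={C,G} ∩ P={C} → {C} (+0)
site 3, node GR: G={C} ∪ R={G} → {C,G} (+1)
site 3, node GNR: GR={C,G} ∩ N={G} → {G} (+0)
site 3, node GNRS: GNR={G} ∪ S={T} → {G,T} (+1)
site 3, node BGNRS: B={G} ∩ GNRS={G,T} → {G} (+0)
site 3, node BFGNRS: BGNRS={G} ∩ F={G} → {G} (+0)
site 3, node BFGNPRS: BFGNRS={G} ∪ P={C} → {C,G} (+1)
site 4, node GR: G={G} ∩ R={G} → {G} (+0)
site 4, node GNR: GR={G} ∪ N={T} → {G,T} (+1)
site 4, node GNRS: GNR={G,T} ∩ S={G} → {G} (+0)
site 4, node BGNRS: B={T} ∪ GNRS={G} → {G,T} (+1)
site 4, node BFGNRS: BGNRS={G,T} ∩ F={T} → {T} (+0)
site 4, node BFGNPRS: BFGNRS={T} ∪ P={A} → {A,T} (+1)
site 5, node GR: G={G} ∩ R={G} → {G} (+0)
site 5, node GNR: GR={G} ∩ N={G} → {G} (+0)
site 5, node GNRS: GNR={G} ∪ S={A} → {A,G} (+1)
site 5, node BGNRS: B={G} ∩ GNRS={A,G} → {G} (+0)
site 5, node BFGNRS: BGNRS={G} ∪ F={T} → {G,T} (+1)
site 5, node BFGNPRS: BFGNRS={G,T} ∪ P={A} → {A,G,T} (+1)
per-site changes: [5, 5, 3, 3, 3, 3]; total = 22

G,T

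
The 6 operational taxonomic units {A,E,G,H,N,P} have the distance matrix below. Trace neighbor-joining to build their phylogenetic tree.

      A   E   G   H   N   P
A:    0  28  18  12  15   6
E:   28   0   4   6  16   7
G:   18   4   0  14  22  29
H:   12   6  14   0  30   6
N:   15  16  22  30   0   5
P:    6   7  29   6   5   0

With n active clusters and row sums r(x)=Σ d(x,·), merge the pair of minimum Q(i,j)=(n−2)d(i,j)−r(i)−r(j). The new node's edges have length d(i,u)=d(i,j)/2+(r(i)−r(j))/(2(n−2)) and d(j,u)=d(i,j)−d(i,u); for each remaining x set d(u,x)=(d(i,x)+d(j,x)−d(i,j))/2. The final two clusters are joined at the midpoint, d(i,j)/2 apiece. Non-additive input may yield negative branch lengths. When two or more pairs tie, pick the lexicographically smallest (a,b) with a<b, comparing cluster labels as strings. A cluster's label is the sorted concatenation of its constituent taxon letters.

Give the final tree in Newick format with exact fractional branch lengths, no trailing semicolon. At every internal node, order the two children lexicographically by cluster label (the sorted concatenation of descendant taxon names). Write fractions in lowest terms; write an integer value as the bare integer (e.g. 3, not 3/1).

1. join E+G (d=4, Q=-132) ⇒ EG; edges |E|=-5/4, |G|=21/4
  updated: d(A,EG)=21, d(EG,H)=8, d(EG,N)=17, d(EG,P)=16
2. join EG+H (d=8, Q=-94) ⇒ EGH; edges |EG|=5, |H|=3
  updated: d(A,EGH)=25/2, d(EGH,N)=39/2, d(EGH,P)=7
3. join A+EGH (d=25/2, Q=-95/2) ⇒ AEGH; edges |A|=39/8, |EGH|=61/8
  updated: d(AEGH,N)=11, d(AEGH,P)=1/4
4. join AEGH+N (d=11, Q=-65/4) ⇒ AEGHN; edges |AEGH|=25/8, |N|=63/8
  updated: d(AEGHN,P)=-23/8
5. join AEGHN+P (d=-23/8) ⇒ AEGHNP; edges |AEGHN|=-23/16, |P|=-23/16
final tree: (((A:39/8,((E:-5/4,G:21/4):5,H:3):61/8):25/8,N:63/8):-23/16,P:-23/16)
total length: 261/8

(((A:39/8,((E:-5/4,G:21/4):5,H:3):61/8):25/8,N:63/8):-23/16,P:-23/16)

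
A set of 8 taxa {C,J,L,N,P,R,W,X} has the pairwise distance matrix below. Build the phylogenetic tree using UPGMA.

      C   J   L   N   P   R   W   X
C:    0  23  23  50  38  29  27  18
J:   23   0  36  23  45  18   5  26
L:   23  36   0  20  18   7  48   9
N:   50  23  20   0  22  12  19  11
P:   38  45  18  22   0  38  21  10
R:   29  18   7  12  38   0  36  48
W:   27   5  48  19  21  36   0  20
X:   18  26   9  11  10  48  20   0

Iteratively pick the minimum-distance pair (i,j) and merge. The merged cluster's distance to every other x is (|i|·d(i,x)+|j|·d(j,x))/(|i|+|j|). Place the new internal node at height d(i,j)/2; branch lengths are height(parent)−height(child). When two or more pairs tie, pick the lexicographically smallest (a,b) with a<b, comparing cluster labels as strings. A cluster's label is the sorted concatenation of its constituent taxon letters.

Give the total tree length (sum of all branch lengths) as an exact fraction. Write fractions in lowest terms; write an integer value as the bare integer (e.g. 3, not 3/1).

1. join J+W (d=5) ⇒ JW; edges |J|=5/2, |W|=5/2
  updated: d(C,JW)=25, d(JW,L)=42, d(JW,N)=21, d(JW,P)=33, d(JW,R)=27, d(JW,X)=23
2. join L+R (d=7) ⇒ LR; edges |L|=7/2, |R|=7/2
  updated: d(C,LR)=26, d(JW,LR)=69/2, d(LR,N)=16, d(LR,P)=28, d(LR,X)=57/2
3. join P+X (d=10) ⇒ PX; edges |P|=5, |X|=5
  updated: d(C,PX)=28, d(JW,PX)=28, d(LR,PX)=113/4, d(N,PX)=33/2
4. join LR+N (d=16) ⇒ LNR; edges |LR|=9/2, |N|=8
  updated: d(C,LNR)=34, d(JW,LNR)=30, d(LNR,PX)=73/3
5. join LNR+PX (d=73/3) ⇒ LNPRX; edges |LNR|=25/6, |PX|=43/6
  updated: d(C,LNPRX)=158/5, d(JW,LNPRX)=146/5
6. join C+JW (d=25) ⇒ CJW; edges |C|=25/2, |JW|=10
  updated: d(CJW,LNPRX)=30
7. join CJW+LNPRX (d=30) ⇒ CJLNPRWX; edges |CJW|=5/2, |LNPRX|=17/6
final tree: ((C:25/2,(J:5/2,W:5/2):10):5/2,(((L:7/2,R:7/2):9/2,N:8):25/6,(P:5,X:5):43/6):17/6)
total length: 221/3

221/3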